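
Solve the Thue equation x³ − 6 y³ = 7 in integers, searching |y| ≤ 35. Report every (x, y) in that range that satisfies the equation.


The equation is x³ - 6y³ = 7. For fixed y, x³ = 6·y³ + 7, so a solution requires the RHS to be a perfect cube.
Strategy: iterate y from -35 to 35, compute RHS = 6·y³ + 7, and check whether it is a (positive or negative) perfect cube.
Check small values of y:
  y = 0: RHS = 7 is not a perfect cube.
  y = 1: RHS = 13 is not a perfect cube.
  y = -1: RHS = 1 = (1)³ ⇒ x = 1 works.
  y = 2: RHS = 55 is not a perfect cube.
  y = -2: RHS = -41 is not a perfect cube.
  y = 3: RHS = 169 is not a perfect cube.
  y = -3: RHS = -155 is not a perfect cube.
Continuing the search up to |y| = 35 finds no further solutions beyond those listed.
Collected solutions: (1, -1).

Solutions (with |y| ≤ 35): (1, -1).


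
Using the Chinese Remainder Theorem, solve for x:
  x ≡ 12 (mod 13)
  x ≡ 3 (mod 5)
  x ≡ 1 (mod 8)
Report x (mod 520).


Moduli 13, 5, 8 are pairwise coprime; by CRT there is a unique solution modulo M = 13 · 5 · 8 = 520.
Solve pairwise, accumulating the modulus:
  Start with x ≡ 12 (mod 13).
  Combine with x ≡ 3 (mod 5): since gcd(13, 5) = 1, we get a unique residue mod 65.
    Write x = 12 + 13·t and substitute into x ≡ 3 (mod 5): 13·t ≡ 3 − 12 = -9 (mod 5).
    Reduce coefficients mod 5: 3·t ≡ 1 (mod 5).
    The inverse of 3 mod 5 is 2 (since 3·2 = 6 = 1·5 + 1), so t ≡ 2·1 = 2 ≡ 2 (mod 5).
    Then x = 12 + 13·2 = 38, valid modulo lcm(13, 5) = 65: x ≡ 38 (mod 65).
  Combine with x ≡ 1 (mod 8): since gcd(65, 8) = 1, we get a unique residue mod 520.
    Write x = 38 + 65·t and substitute into x ≡ 1 (mod 8): 65·t ≡ 1 − 38 = -37 (mod 8).
    Reduce coefficients mod 8: 1·t ≡ 3 (mod 8).
    So t ≡ 3 (mod 8).
    Then x = 38 + 65·3 = 233, valid modulo lcm(65, 8) = 520: x ≡ 233 (mod 520).
Verify: 233 mod 13 = 12 ✓, 233 mod 5 = 3 ✓, 233 mod 8 = 1 ✓.

x ≡ 233 (mod 520).


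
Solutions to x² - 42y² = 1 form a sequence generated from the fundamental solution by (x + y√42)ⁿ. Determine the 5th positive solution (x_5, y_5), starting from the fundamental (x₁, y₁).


Step 1: Find the fundamental solution (x₁, y₁) of x² - 42y² = 1.
  Expand √42 as a continued fraction. a₀ = ⌊√42⌋ = 6; iterate m_{k+1} = d_k·a_k − m_k, d_{k+1} = (42 − m_{k+1}²)/d_k, a_{k+1} = ⌊(a₀ + m_{k+1})/d_{k+1}⌋ (starting m₀ = 0, d₀ = 1), with convergents p_k = a_k·p_{k-1} + p_{k-2}, q_k = a_k·q_{k-1} + q_{k-2} (p₋₁ = 1, q₋₁ = 0):
  k = 0: a₀ = 6; p₀/q₀ = 6/1; p₀² − 42·q₀² = 36 − 42 = -6.
  k = 1: m = 6, d = 6, a = ⌊(6 + 6)/6⌋ = 2; p/q = (2·6 + 1)/(2·1 + 0) = 13/2; p² − 42·q² = 169 − 168 = 1.
  The first convergent with p² − 42·q² = 1 gives the fundamental solution (x₁, y₁) = (13, 2).
Step 2: Apply the recurrence (x_{n+1}, y_{n+1}) = (x₁x_n + 42y₁y_n, x₁y_n + y₁x_n) repeatedly.
  From (x_1, y_1) = (13, 2): x_2 = 13·13 + 42·2·2 = 337; y_2 = 13·2 + 2·13 = 52.
  From (x_2, y_2) = (337, 52): x_3 = 13·337 + 42·2·52 = 8749; y_3 = 13·52 + 2·337 = 1350.
  From (x_3, y_3) = (8749, 1350): x_4 = 13·8749 + 42·2·1350 = 227137; y_4 = 13·1350 + 2·8749 = 35048.
  From (x_4, y_4) = (227137, 35048): x_5 = 13·227137 + 42·2·35048 = 5896813; y_5 = 13·35048 + 2·227137 = 909898.
Step 3: Verify x_5² - 42·y_5² = 34772403556969 - 34772403556968 = 1 (should be 1). ✓

(x_1, y_1) = (13, 2); (x_5, y_5) = (5896813, 909898).


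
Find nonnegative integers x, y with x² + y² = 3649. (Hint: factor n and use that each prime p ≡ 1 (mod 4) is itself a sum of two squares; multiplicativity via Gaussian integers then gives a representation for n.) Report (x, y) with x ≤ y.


Step 1: Factor n = 3649 = 41 · 89.
Step 2: Check the mod-4 condition on each prime factor: 41 ≡ 1 (mod 4), exponent 1; 89 ≡ 1 (mod 4), exponent 1.
All primes ≡ 3 (mod 4) appear to even exponent (or don't appear), so by the two-squares theorem n IS expressible as a sum of two squares.
Step 3: Build a representation. Here n = 41 · 89 is a product of primes ≡ 1 (mod 4). Each prime p ≡ 1 (mod 4) is itself a sum of two squares; find a² by testing p − a² for a perfect square:
  41: 41 − 1² = 40, 41 − 2² = 37, 41 − 3² = 32, 41 − 4² = 25 = 5² ⇒ 41 = 4² + 5².
  89: 89 − 1² = 88, 89 − 2² = 85, 89 − 3² = 80, 89 − 4² = 73, 89 − 5² = 64 = 8² ⇒ 89 = 5² + 8².
  Combine using the Brahmagupta–Fibonacci identity (a² + b²)(c² + d²) = (ac − bd)² + (ad + bc)² = (ac + bd)² + (ad − bc)²:
  41 · 89 = 3649: from (4² + 5²)(5² + 8²), take (4·5 − 5·8, 4·8 + 5·5) = (20 − 40, 32 + 25) = (-20, 57); dropping signs (only squares matter) gives (20, 57); check 20² + 57² = 400 + 3249 = 3649 ✓.
Step 4: Order so x ≤ y and verify: 20² + 57² = 400 + 3249 = 3649 = n. ✓

n = 3649 = 20² + 57² (one valid representation with x ≤ y).


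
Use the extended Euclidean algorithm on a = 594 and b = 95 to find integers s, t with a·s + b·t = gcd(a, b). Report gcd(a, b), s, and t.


Euclidean algorithm on (594, 95) — divide until remainder is 0:
  594 = 6 · 95 + 24
  95 = 3 · 24 + 23
  24 = 1 · 23 + 1
  23 = 23 · 1 + 0
gcd(594, 95) = 1.
Track Bezout coefficients alongside the remainders: start with r₀ = 594 = a·1 + b·0 (s = 1, t = 0) and r₁ = 95 = a·0 + b·1 (s = 0, t = 1); each new remainder r_{k+1} = r_{k-1} − q_k·r_k inherits s_{k+1} = s_{k-1} − q_k·s_k, t_{k+1} = t_{k-1} − q_k·t_k, so r_k = a·s_k + b·t_k at every step:
  q = 6: r = 24, s = 1 − 6·0 = 1, t = 0 − 6·1 = -6  (check: 594·1 + 95·(-6) = 24)
  q = 3: r = 23, s = 0 − 3·1 = -3, t = 1 − 3·(-6) = 19  (check: 594·(-3) + 95·19 = 23)
  q = 1: r = 1, s = 1 − 1·(-3) = 4, t = -6 − 1·19 = -25  (check: 594·4 + 95·(-25) = 1)
The row with r = 1 (the gcd) gives the Bezout coefficients s = 4, t = -25.
Result: 594 · (4) + 95 · (-25) = 1.

gcd(594, 95) = 1; s = 4, t = -25 (check: 594·4 + 95·(-25) = 1).


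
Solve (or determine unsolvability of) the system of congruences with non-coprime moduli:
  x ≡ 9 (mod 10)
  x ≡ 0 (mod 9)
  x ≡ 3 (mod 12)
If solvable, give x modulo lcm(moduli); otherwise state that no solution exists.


Moduli 10, 9, 12 are not pairwise coprime, so CRT works modulo lcm(m_i) when all pairwise compatibility conditions hold.
Pairwise compatibility: gcd(m_i, m_j) must divide a_i - a_j for every pair.
Merge one congruence at a time:
  Start: x ≡ 9 (mod 10).
  Combine with x ≡ 0 (mod 9): gcd(10, 9) = 1; 0 - 9 = -9, which IS divisible by 1, so compatible.
    Write x = 9 + 10·t and substitute into x ≡ 0 (mod 9): 10·t ≡ 0 − 9 = -9 (mod 9).
    Reduce coefficients mod 9: 1·t ≡ 0 (mod 9).
    So t ≡ 0 (mod 9).
    Then x = 9 + 10·0 = 9, valid modulo lcm(10, 9) = 90: x ≡ 9 (mod 90).
  Combine with x ≡ 3 (mod 12): gcd(90, 12) = 6; 3 - 9 = -6, which IS divisible by 6, so compatible.
    Write x = 9 + 90·t and substitute into x ≡ 3 (mod 12): 90·t ≡ 3 − 9 = -6 (mod 12).
    Divide the congruence (and modulus) by g = 6: 15·t ≡ -1 (mod 2).
    Reduce coefficients mod 2: 1·t ≡ 1 (mod 2).
    So t ≡ 1 (mod 2).
    Then x = 9 + 90·1 = 99, valid modulo lcm(90, 12) = 180: x ≡ 99 (mod 180).
Verify: 99 mod 10 = 9, 99 mod 9 = 0, 99 mod 12 = 3.

x ≡ 99 (mod 180).


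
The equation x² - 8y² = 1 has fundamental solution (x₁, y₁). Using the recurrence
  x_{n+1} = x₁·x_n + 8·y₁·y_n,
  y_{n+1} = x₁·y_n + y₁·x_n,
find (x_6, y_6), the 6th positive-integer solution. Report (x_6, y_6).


Step 1: Find the fundamental solution (x₁, y₁) of x² - 8y² = 1.
  Expand √8 as a continued fraction. a₀ = ⌊√8⌋ = 2; iterate m_{k+1} = d_k·a_k − m_k, d_{k+1} = (8 − m_{k+1}²)/d_k, a_{k+1} = ⌊(a₀ + m_{k+1})/d_{k+1}⌋ (starting m₀ = 0, d₀ = 1), with convergents p_k = a_k·p_{k-1} + p_{k-2}, q_k = a_k·q_{k-1} + q_{k-2} (p₋₁ = 1, q₋₁ = 0):
  k = 0: a₀ = 2; p₀/q₀ = 2/1; p₀² − 8·q₀² = 4 − 8 = -4.
  k = 1: m = 2, d = 4, a = ⌊(2 + 2)/4⌋ = 1; p/q = (1·2 + 1)/(1·1 + 0) = 3/1; p² − 8·q² = 9 − 8 = 1.
  The first convergent with p² − 8·q² = 1 gives the fundamental solution (x₁, y₁) = (3, 1).
Step 2: Apply the recurrence (x_{n+1}, y_{n+1}) = (x₁x_n + 8y₁y_n, x₁y_n + y₁x_n) repeatedly.
  From (x_1, y_1) = (3, 1): x_2 = 3·3 + 8·1·1 = 17; y_2 = 3·1 + 1·3 = 6.
  From (x_2, y_2) = (17, 6): x_3 = 3·17 + 8·1·6 = 99; y_3 = 3·6 + 1·17 = 35.
  From (x_3, y_3) = (99, 35): x_4 = 3·99 + 8·1·35 = 577; y_4 = 3·35 + 1·99 = 204.
  From (x_4, y_4) = (577, 204): x_5 = 3·577 + 8·1·204 = 3363; y_5 = 3·204 + 1·577 = 1189.
  From (x_5, y_5) = (3363, 1189): x_6 = 3·3363 + 8·1·1189 = 19601; y_6 = 3·1189 + 1·3363 = 6930.
Step 3: Verify x_6² - 8·y_6² = 384199201 - 384199200 = 1 (should be 1). ✓

(x_1, y_1) = (3, 1); (x_6, y_6) = (19601, 6930).


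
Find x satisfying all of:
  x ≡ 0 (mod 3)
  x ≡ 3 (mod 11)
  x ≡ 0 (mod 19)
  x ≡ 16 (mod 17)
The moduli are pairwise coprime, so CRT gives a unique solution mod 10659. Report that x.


Product of moduli M = 3 · 11 · 19 · 17 = 10659.
Merge one congruence at a time:
  Start: x ≡ 0 (mod 3).
  Combine with x ≡ 3 (mod 11); new modulus lcm = 33.
    Write x = 0 + 3·t and substitute into x ≡ 3 (mod 11): 3·t ≡ 3 − 0 = 3 (mod 11).
    The inverse of 3 mod 11 is 4 (since 3·4 = 12 = 1·11 + 1), so t ≡ 4·3 = 12 ≡ 1 (mod 11).
    Then x = 0 + 3·1 = 3, valid modulo lcm(3, 11) = 33: x ≡ 3 (mod 33).
  Combine with x ≡ 0 (mod 19); new modulus lcm = 627.
    Write x = 3 + 33·t and substitute into x ≡ 0 (mod 19): 33·t ≡ 0 − 3 = -3 (mod 19).
    Reduce coefficients mod 19: 14·t ≡ 16 (mod 19).
    The inverse of 14 mod 19 is 15 (since 14·15 = 210 = 11·19 + 1), so t ≡ 15·16 = 240 ≡ 12 (mod 19).
    Then x = 3 + 33·12 = 399, valid modulo lcm(33, 19) = 627: x ≡ 399 (mod 627).
  Combine with x ≡ 16 (mod 17); new modulus lcm = 10659.
    Write x = 399 + 627·t and substitute into x ≡ 16 (mod 17): 627·t ≡ 16 − 399 = -383 (mod 17).
    Reduce coefficients mod 17: 15·t ≡ 8 (mod 17).
    The inverse of 15 mod 17 is 8 (since 15·8 = 120 = 7·17 + 1), so t ≡ 8·8 = 64 ≡ 13 (mod 17).
    Then x = 399 + 627·13 = 8550, valid modulo lcm(627, 17) = 10659: x ≡ 8550 (mod 10659).
Verify against each original: 8550 mod 3 = 0, 8550 mod 11 = 3, 8550 mod 19 = 0, 8550 mod 17 = 16.

x ≡ 8550 (mod 10659).


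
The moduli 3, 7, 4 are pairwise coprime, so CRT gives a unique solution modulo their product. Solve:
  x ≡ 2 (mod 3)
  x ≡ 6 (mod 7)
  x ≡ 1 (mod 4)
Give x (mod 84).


Moduli 3, 7, 4 are pairwise coprime; by CRT there is a unique solution modulo M = 3 · 7 · 4 = 84.
Solve pairwise, accumulating the modulus:
  Start with x ≡ 2 (mod 3).
  Combine with x ≡ 6 (mod 7): since gcd(3, 7) = 1, we get a unique residue mod 21.
    Write x = 2 + 3·t and substitute into x ≡ 6 (mod 7): 3·t ≡ 6 − 2 = 4 (mod 7).
    The inverse of 3 mod 7 is 5 (since 3·5 = 15 = 2·7 + 1), so t ≡ 5·4 = 20 ≡ 6 (mod 7).
    Then x = 2 + 3·6 = 20, valid modulo lcm(3, 7) = 21: x ≡ 20 (mod 21).
  Combine with x ≡ 1 (mod 4): since gcd(21, 4) = 1, we get a unique residue mod 84.
    Write x = 20 + 21·t and substitute into x ≡ 1 (mod 4): 21·t ≡ 1 − 20 = -19 (mod 4).
    Reduce coefficients mod 4: 1·t ≡ 1 (mod 4).
    So t ≡ 1 (mod 4).
    Then x = 20 + 21·1 = 41, valid modulo lcm(21, 4) = 84: x ≡ 41 (mod 84).
Verify: 41 mod 3 = 2 ✓, 41 mod 7 = 6 ✓, 41 mod 4 = 1 ✓.

x ≡ 41 (mod 84).


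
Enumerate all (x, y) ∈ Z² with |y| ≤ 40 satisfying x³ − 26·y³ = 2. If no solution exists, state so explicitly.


The equation is x³ - 26y³ = 2. For fixed y, x³ = 26·y³ + 2, so a solution requires the RHS to be a perfect cube.
Strategy: iterate y from -40 to 40, compute RHS = 26·y³ + 2, and check whether it is a (positive or negative) perfect cube.
Check small values of y:
  y = 0: RHS = 2 is not a perfect cube.
  y = 1: RHS = 28 is not a perfect cube.
  y = -1: RHS = -24 is not a perfect cube.
  y = 2: RHS = 210 is not a perfect cube.
  y = -2: RHS = -206 is not a perfect cube.
  y = 3: RHS = 704 is not a perfect cube.
  y = -3: RHS = -700 is not a perfect cube.
Continuing the search up to |y| = 40 finds no solutions either.
No (x, y) in the scanned range satisfies the equation.

No integer solutions with |y| ≤ 40.


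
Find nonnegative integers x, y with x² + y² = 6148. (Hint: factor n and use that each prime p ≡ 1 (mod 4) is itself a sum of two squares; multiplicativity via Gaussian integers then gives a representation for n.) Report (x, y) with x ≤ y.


Step 1: Factor n = 6148 = 2^2 · 29 · 53.
Step 2: Check the mod-4 condition on each prime factor: 2 = 2 (special); 29 ≡ 1 (mod 4), exponent 1; 53 ≡ 1 (mod 4), exponent 1.
All primes ≡ 3 (mod 4) appear to even exponent (or don't appear), so by the two-squares theorem n IS expressible as a sum of two squares.
Step 3: Build a representation. Group n = k² · m with k = 2 and m = 29 · 53 = 1537 (a product of primes ≡ 1 (mod 4)); a representation of m scales to one of n via (k·x)² + (k·y)² = k²(x² + y²). Each prime p ≡ 1 (mod 4) is itself a sum of two squares; find a² by testing p − a² for a perfect square:
  29: 29 − 1² = 28, 29 − 2² = 25 = 5² ⇒ 29 = 2² + 5².
  53: 53 − 1² = 52, 53 − 2² = 49 = 7² ⇒ 53 = 2² + 7².
  Combine using the Brahmagupta–Fibonacci identity (a² + b²)(c² + d²) = (ac − bd)² + (ad + bc)² = (ac + bd)² + (ad − bc)²:
  29 · 53 = 1537: from (2² + 5²)(2² + 7²), take (2·2 − 5·7, 2·7 + 5·2) = (4 − 35, 14 + 10) = (-31, 24); dropping signs (only squares matter) gives (31, 24); check 31² + 24² = 961 + 576 = 1537 ✓.
  Scale by k = 2: (2·31, 2·24) = (62, 48).
Step 4: Order so x ≤ y and verify: 48² + 62² = 2304 + 3844 = 6148 = n. ✓

n = 6148 = 48² + 62² (one valid representation with x ≤ y).


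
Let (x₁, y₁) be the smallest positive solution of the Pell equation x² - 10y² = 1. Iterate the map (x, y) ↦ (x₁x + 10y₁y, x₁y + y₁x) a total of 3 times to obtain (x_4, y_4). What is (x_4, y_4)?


Step 1: Find the fundamental solution (x₁, y₁) of x² - 10y² = 1.
  Expand √10 as a continued fraction. a₀ = ⌊√10⌋ = 3; iterate m_{k+1} = d_k·a_k − m_k, d_{k+1} = (10 − m_{k+1}²)/d_k, a_{k+1} = ⌊(a₀ + m_{k+1})/d_{k+1}⌋ (starting m₀ = 0, d₀ = 1), with convergents p_k = a_k·p_{k-1} + p_{k-2}, q_k = a_k·q_{k-1} + q_{k-2} (p₋₁ = 1, q₋₁ = 0):
  k = 0: a₀ = 3; p₀/q₀ = 3/1; p₀² − 10·q₀² = 9 − 10 = -1.
  k = 1: m = 3, d = 1, a = ⌊(3 + 3)/1⌋ = 6; p/q = (6·3 + 1)/(6·1 + 0) = 19/6; p² − 10·q² = 361 − 360 = 1.
  The first convergent with p² − 10·q² = 1 gives the fundamental solution (x₁, y₁) = (19, 6).
Step 2: Apply the recurrence (x_{n+1}, y_{n+1}) = (x₁x_n + 10y₁y_n, x₁y_n + y₁x_n) repeatedly.
  From (x_1, y_1) = (19, 6): x_2 = 19·19 + 10·6·6 = 721; y_2 = 19·6 + 6·19 = 228.
  From (x_2, y_2) = (721, 228): x_3 = 19·721 + 10·6·228 = 27379; y_3 = 19·228 + 6·721 = 8658.
  From (x_3, y_3) = (27379, 8658): x_4 = 19·27379 + 10·6·8658 = 1039681; y_4 = 19·8658 + 6·27379 = 328776.
Step 3: Verify x_4² - 10·y_4² = 1080936581761 - 1080936581760 = 1 (should be 1). ✓

(x_1, y_1) = (19, 6); (x_4, y_4) = (1039681, 328776).


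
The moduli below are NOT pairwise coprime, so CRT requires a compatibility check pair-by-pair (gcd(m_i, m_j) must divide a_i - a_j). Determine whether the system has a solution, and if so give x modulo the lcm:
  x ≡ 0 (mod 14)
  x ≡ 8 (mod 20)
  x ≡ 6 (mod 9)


Moduli 14, 20, 9 are not pairwise coprime, so CRT works modulo lcm(m_i) when all pairwise compatibility conditions hold.
Pairwise compatibility: gcd(m_i, m_j) must divide a_i - a_j for every pair.
Merge one congruence at a time:
  Start: x ≡ 0 (mod 14).
  Combine with x ≡ 8 (mod 20): gcd(14, 20) = 2; 8 - 0 = 8, which IS divisible by 2, so compatible.
    Write x = 0 + 14·t and substitute into x ≡ 8 (mod 20): 14·t ≡ 8 − 0 = 8 (mod 20).
    Divide the congruence (and modulus) by g = 2: 7·t ≡ 4 (mod 10).
    The inverse of 7 mod 10 is 3 (since 7·3 = 21 = 2·10 + 1), so t ≡ 3·4 = 12 ≡ 2 (mod 10).
    Then x = 0 + 14·2 = 28, valid modulo lcm(14, 20) = 140: x ≡ 28 (mod 140).
  Combine with x ≡ 6 (mod 9): gcd(140, 9) = 1; 6 - 28 = -22, which IS divisible by 1, so compatible.
    Write x = 28 + 140·t and substitute into x ≡ 6 (mod 9): 140·t ≡ 6 − 28 = -22 (mod 9).
    Reduce coefficients mod 9: 5·t ≡ 5 (mod 9).
    The inverse of 5 mod 9 is 2 (since 5·2 = 10 = 1·9 + 1), so t ≡ 2·5 = 10 ≡ 1 (mod 9).
    Then x = 28 + 140·1 = 168, valid modulo lcm(140, 9) = 1260: x ≡ 168 (mod 1260).
Verify: 168 mod 14 = 0, 168 mod 20 = 8, 168 mod 9 = 6.

x ≡ 168 (mod 1260).


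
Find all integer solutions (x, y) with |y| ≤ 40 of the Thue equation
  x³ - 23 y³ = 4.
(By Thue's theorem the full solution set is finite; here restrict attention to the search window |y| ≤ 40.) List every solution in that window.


The equation is x³ - 23y³ = 4. For fixed y, x³ = 23·y³ + 4, so a solution requires the RHS to be a perfect cube.
Strategy: iterate y from -40 to 40, compute RHS = 23·y³ + 4, and check whether it is a (positive or negative) perfect cube.
Check small values of y:
  y = 0: RHS = 4 is not a perfect cube.
  y = 1: RHS = 27 = (3)³ ⇒ x = 3 works.
  y = -1: RHS = -19 is not a perfect cube.
  y = 2: RHS = 188 is not a perfect cube.
  y = -2: RHS = -180 is not a perfect cube.
  y = 3: RHS = 625 is not a perfect cube.
  y = -3: RHS = -617 is not a perfect cube.
Continuing the search up to |y| = 40 finds no further solutions beyond those listed.
Collected solutions: (3, 1).

Solutions (with |y| ≤ 40): (3, 1).


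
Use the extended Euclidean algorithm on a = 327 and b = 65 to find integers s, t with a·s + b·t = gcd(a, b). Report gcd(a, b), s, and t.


Euclidean algorithm on (327, 65) — divide until remainder is 0:
  327 = 5 · 65 + 2
  65 = 32 · 2 + 1
  2 = 2 · 1 + 0
gcd(327, 65) = 1.
Track Bezout coefficients alongside the remainders: start with r₀ = 327 = a·1 + b·0 (s = 1, t = 0) and r₁ = 65 = a·0 + b·1 (s = 0, t = 1); each new remainder r_{k+1} = r_{k-1} − q_k·r_k inherits s_{k+1} = s_{k-1} − q_k·s_k, t_{k+1} = t_{k-1} − q_k·t_k, so r_k = a·s_k + b·t_k at every step:
  q = 5: r = 2, s = 1 − 5·0 = 1, t = 0 − 5·1 = -5  (check: 327·1 + 65·(-5) = 2)
  q = 32: r = 1, s = 0 − 32·1 = -32, t = 1 − 32·(-5) = 161  (check: 327·(-32) + 65·161 = 1)
The row with r = 1 (the gcd) gives the Bezout coefficients s = -32, t = 161.
Result: 327 · (-32) + 65 · (161) = 1.

gcd(327, 65) = 1; s = -32, t = 161 (check: 327·(-32) + 65·161 = 1).


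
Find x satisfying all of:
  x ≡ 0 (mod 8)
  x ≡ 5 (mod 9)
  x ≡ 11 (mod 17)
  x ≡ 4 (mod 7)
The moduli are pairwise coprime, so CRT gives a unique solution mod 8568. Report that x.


Product of moduli M = 8 · 9 · 17 · 7 = 8568.
Merge one congruence at a time:
  Start: x ≡ 0 (mod 8).
  Combine with x ≡ 5 (mod 9); new modulus lcm = 72.
    Write x = 0 + 8·t and substitute into x ≡ 5 (mod 9): 8·t ≡ 5 − 0 = 5 (mod 9).
    The inverse of 8 mod 9 is 8 (since 8·8 = 64 = 7·9 + 1), so t ≡ 8·5 = 40 ≡ 4 (mod 9).
    Then x = 0 + 8·4 = 32, valid modulo lcm(8, 9) = 72: x ≡ 32 (mod 72).
  Combine with x ≡ 11 (mod 17); new modulus lcm = 1224.
    Write x = 32 + 72·t and substitute into x ≡ 11 (mod 17): 72·t ≡ 11 − 32 = -21 (mod 17).
    Reduce coefficients mod 17: 4·t ≡ 13 (mod 17).
    The inverse of 4 mod 17 is 13 (since 4·13 = 52 = 3·17 + 1), so t ≡ 13·13 = 169 ≡ 16 (mod 17).
    Then x = 32 + 72·16 = 1184, valid modulo lcm(72, 17) = 1224: x ≡ 1184 (mod 1224).
  Combine with x ≡ 4 (mod 7); new modulus lcm = 8568.
    Write x = 1184 + 1224·t and substitute into x ≡ 4 (mod 7): 1224·t ≡ 4 − 1184 = -1180 (mod 7).
    Reduce coefficients mod 7: 6·t ≡ 3 (mod 7).
    The inverse of 6 mod 7 is 6 (since 6·6 = 36 = 5·7 + 1), so t ≡ 6·3 = 18 ≡ 4 (mod 7).
    Then x = 1184 + 1224·4 = 6080, valid modulo lcm(1224, 7) = 8568: x ≡ 6080 (mod 8568).
Verify against each original: 6080 mod 8 = 0, 6080 mod 9 = 5, 6080 mod 17 = 11, 6080 mod 7 = 4.

x ≡ 6080 (mod 8568).


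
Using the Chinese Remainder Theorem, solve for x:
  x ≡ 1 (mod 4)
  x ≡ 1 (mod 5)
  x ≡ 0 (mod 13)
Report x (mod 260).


Moduli 4, 5, 13 are pairwise coprime; by CRT there is a unique solution modulo M = 4 · 5 · 13 = 260.
Solve pairwise, accumulating the modulus:
  Start with x ≡ 1 (mod 4).
  Combine with x ≡ 1 (mod 5): since gcd(4, 5) = 1, we get a unique residue mod 20.
    Write x = 1 + 4·t and substitute into x ≡ 1 (mod 5): 4·t ≡ 1 − 1 = 0 (mod 5).
    The inverse of 4 mod 5 is 4 (since 4·4 = 16 = 3·5 + 1), so t ≡ 4·0 = 0 ≡ 0 (mod 5).
    Then x = 1 + 4·0 = 1, valid modulo lcm(4, 5) = 20: x ≡ 1 (mod 20).
  Combine with x ≡ 0 (mod 13): since gcd(20, 13) = 1, we get a unique residue mod 260.
    Write x = 1 + 20·t and substitute into x ≡ 0 (mod 13): 20·t ≡ 0 − 1 = -1 (mod 13).
    Reduce coefficients mod 13: 7·t ≡ 12 (mod 13).
    The inverse of 7 mod 13 is 2 (since 7·2 = 14 = 1·13 + 1), so t ≡ 2·12 = 24 ≡ 11 (mod 13).
    Then x = 1 + 20·11 = 221, valid modulo lcm(20, 13) = 260: x ≡ 221 (mod 260).
Verify: 221 mod 4 = 1 ✓, 221 mod 5 = 1 ✓, 221 mod 13 = 0 ✓.

x ≡ 221 (mod 260).


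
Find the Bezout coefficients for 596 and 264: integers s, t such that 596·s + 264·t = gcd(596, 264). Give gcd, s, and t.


Euclidean algorithm on (596, 264) — divide until remainder is 0:
  596 = 2 · 264 + 68
  264 = 3 · 68 + 60
  68 = 1 · 60 + 8
  60 = 7 · 8 + 4
  8 = 2 · 4 + 0
gcd(596, 264) = 4.
Track Bezout coefficients alongside the remainders: start with r₀ = 596 = a·1 + b·0 (s = 1, t = 0) and r₁ = 264 = a·0 + b·1 (s = 0, t = 1); each new remainder r_{k+1} = r_{k-1} − q_k·r_k inherits s_{k+1} = s_{k-1} − q_k·s_k, t_{k+1} = t_{k-1} − q_k·t_k, so r_k = a·s_k + b·t_k at every step:
  q = 2: r = 68, s = 1 − 2·0 = 1, t = 0 − 2·1 = -2  (check: 596·1 + 264·(-2) = 68)
  q = 3: r = 60, s = 0 − 3·1 = -3, t = 1 − 3·(-2) = 7  (check: 596·(-3) + 264·7 = 60)
  q = 1: r = 8, s = 1 − 1·(-3) = 4, t = -2 − 1·7 = -9  (check: 596·4 + 264·(-9) = 8)
  q = 7: r = 4, s = -3 − 7·4 = -31, t = 7 − 7·(-9) = 70  (check: 596·(-31) + 264·70 = 4)
The row with r = 4 (the gcd) gives the Bezout coefficients s = -31, t = 70.
Result: 596 · (-31) + 264 · (70) = 4.

gcd(596, 264) = 4; s = -31, t = 70 (check: 596·(-31) + 264·70 = 4).


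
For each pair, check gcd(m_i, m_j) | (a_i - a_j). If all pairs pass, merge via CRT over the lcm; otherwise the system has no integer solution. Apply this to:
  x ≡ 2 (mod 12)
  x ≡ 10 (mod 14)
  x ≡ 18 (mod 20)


Moduli 12, 14, 20 are not pairwise coprime, so CRT works modulo lcm(m_i) when all pairwise compatibility conditions hold.
Pairwise compatibility: gcd(m_i, m_j) must divide a_i - a_j for every pair.
Merge one congruence at a time:
  Start: x ≡ 2 (mod 12).
  Combine with x ≡ 10 (mod 14): gcd(12, 14) = 2; 10 - 2 = 8, which IS divisible by 2, so compatible.
    Write x = 2 + 12·t and substitute into x ≡ 10 (mod 14): 12·t ≡ 10 − 2 = 8 (mod 14).
    Divide the congruence (and modulus) by g = 2: 6·t ≡ 4 (mod 7).
    The inverse of 6 mod 7 is 6 (since 6·6 = 36 = 5·7 + 1), so t ≡ 6·4 = 24 ≡ 3 (mod 7).
    Then x = 2 + 12·3 = 38, valid modulo lcm(12, 14) = 84: x ≡ 38 (mod 84).
  Combine with x ≡ 18 (mod 20): gcd(84, 20) = 4; 18 - 38 = -20, which IS divisible by 4, so compatible.
    Write x = 38 + 84·t and substitute into x ≡ 18 (mod 20): 84·t ≡ 18 − 38 = -20 (mod 20).
    Divide the congruence (and modulus) by g = 4: 21·t ≡ -5 (mod 5).
    Reduce coefficients mod 5: 1·t ≡ 0 (mod 5).
    So t ≡ 0 (mod 5).
    Then x = 38 + 84·0 = 38, valid modulo lcm(84, 20) = 420: x ≡ 38 (mod 420).
Verify: 38 mod 12 = 2, 38 mod 14 = 10, 38 mod 20 = 18.

x ≡ 38 (mod 420).


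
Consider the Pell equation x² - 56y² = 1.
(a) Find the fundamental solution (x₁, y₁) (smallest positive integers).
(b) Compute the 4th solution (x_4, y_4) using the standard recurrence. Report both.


Step 1: Find the fundamental solution (x₁, y₁) of x² - 56y² = 1.
  Expand √56 as a continued fraction. a₀ = ⌊√56⌋ = 7; iterate m_{k+1} = d_k·a_k − m_k, d_{k+1} = (56 − m_{k+1}²)/d_k, a_{k+1} = ⌊(a₀ + m_{k+1})/d_{k+1}⌋ (starting m₀ = 0, d₀ = 1), with convergents p_k = a_k·p_{k-1} + p_{k-2}, q_k = a_k·q_{k-1} + q_{k-2} (p₋₁ = 1, q₋₁ = 0):
  k = 0: a₀ = 7; p₀/q₀ = 7/1; p₀² − 56·q₀² = 49 − 56 = -7.
  k = 1: m = 7, d = 7, a = ⌊(7 + 7)/7⌋ = 2; p/q = (2·7 + 1)/(2·1 + 0) = 15/2; p² − 56·q² = 225 − 224 = 1.
  The first convergent with p² − 56·q² = 1 gives the fundamental solution (x₁, y₁) = (15, 2).
Step 2: Apply the recurrence (x_{n+1}, y_{n+1}) = (x₁x_n + 56y₁y_n, x₁y_n + y₁x_n) repeatedly.
  From (x_1, y_1) = (15, 2): x_2 = 15·15 + 56·2·2 = 449; y_2 = 15·2 + 2·15 = 60.
  From (x_2, y_2) = (449, 60): x_3 = 15·449 + 56·2·60 = 13455; y_3 = 15·60 + 2·449 = 1798.
  From (x_3, y_3) = (13455, 1798): x_4 = 15·13455 + 56·2·1798 = 403201; y_4 = 15·1798 + 2·13455 = 53880.
Step 3: Verify x_4² - 56·y_4² = 162571046401 - 162571046400 = 1 (should be 1). ✓

(x_1, y_1) = (15, 2); (x_4, y_4) = (403201, 53880).


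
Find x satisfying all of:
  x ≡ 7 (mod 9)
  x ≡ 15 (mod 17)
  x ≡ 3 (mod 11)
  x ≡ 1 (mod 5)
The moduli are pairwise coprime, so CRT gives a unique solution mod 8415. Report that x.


Product of moduli M = 9 · 17 · 11 · 5 = 8415.
Merge one congruence at a time:
  Start: x ≡ 7 (mod 9).
  Combine with x ≡ 15 (mod 17); new modulus lcm = 153.
    Write x = 7 + 9·t and substitute into x ≡ 15 (mod 17): 9·t ≡ 15 − 7 = 8 (mod 17).
    The inverse of 9 mod 17 is 2 (since 9·2 = 18 = 1·17 + 1), so t ≡ 2·8 = 16 ≡ 16 (mod 17).
    Then x = 7 + 9·16 = 151, valid modulo lcm(9, 17) = 153: x ≡ 151 (mod 153).
  Combine with x ≡ 3 (mod 11); new modulus lcm = 1683.
    Write x = 151 + 153·t and substitute into x ≡ 3 (mod 11): 153·t ≡ 3 − 151 = -148 (mod 11).
    Reduce coefficients mod 11: 10·t ≡ 6 (mod 11).
    The inverse of 10 mod 11 is 10 (since 10·10 = 100 = 9·11 + 1), so t ≡ 10·6 = 60 ≡ 5 (mod 11).
    Then x = 151 + 153·5 = 916, valid modulo lcm(153, 11) = 1683: x ≡ 916 (mod 1683).
  Combine with x ≡ 1 (mod 5); new modulus lcm = 8415.
    Write x = 916 + 1683·t and substitute into x ≡ 1 (mod 5): 1683·t ≡ 1 − 916 = -915 (mod 5).
    Reduce coefficients mod 5: 3·t ≡ 0 (mod 5).
    The inverse of 3 mod 5 is 2 (since 3·2 = 6 = 1·5 + 1), so t ≡ 2·0 = 0 ≡ 0 (mod 5).
    Then x = 916 + 1683·0 = 916, valid modulo lcm(1683, 5) = 8415: x ≡ 916 (mod 8415).
Verify against each original: 916 mod 9 = 7, 916 mod 17 = 15, 916 mod 11 = 3, 916 mod 5 = 1.

x ≡ 916 (mod 8415).


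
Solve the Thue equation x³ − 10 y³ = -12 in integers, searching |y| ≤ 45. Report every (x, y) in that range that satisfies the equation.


The equation is x³ - 10y³ = -12. For fixed y, x³ = 10·y³ − 12, so a solution requires the RHS to be a perfect cube.
Strategy: iterate y from -45 to 45, compute RHS = 10·y³ − 12, and check whether it is a (positive or negative) perfect cube.
Check small values of y:
  y = 0: RHS = -12 is not a perfect cube.
  y = 1: RHS = -2 is not a perfect cube.
  y = -1: RHS = -22 is not a perfect cube.
  y = 2: RHS = 68 is not a perfect cube.
  y = -2: RHS = -92 is not a perfect cube.
  y = 3: RHS = 258 is not a perfect cube.
  y = -3: RHS = -282 is not a perfect cube.
Continuing the search up to |y| = 45 finds no solutions either.
No (x, y) in the scanned range satisfies the equation.

No integer solutions with |y| ≤ 45.


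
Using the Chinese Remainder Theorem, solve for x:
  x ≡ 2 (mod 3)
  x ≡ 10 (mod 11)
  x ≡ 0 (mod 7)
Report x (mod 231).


Moduli 3, 11, 7 are pairwise coprime; by CRT there is a unique solution modulo M = 3 · 11 · 7 = 231.
Solve pairwise, accumulating the modulus:
  Start with x ≡ 2 (mod 3).
  Combine with x ≡ 10 (mod 11): since gcd(3, 11) = 1, we get a unique residue mod 33.
    Write x = 2 + 3·t and substitute into x ≡ 10 (mod 11): 3·t ≡ 10 − 2 = 8 (mod 11).
    The inverse of 3 mod 11 is 4 (since 3·4 = 12 = 1·11 + 1), so t ≡ 4·8 = 32 ≡ 10 (mod 11).
    Then x = 2 + 3·10 = 32, valid modulo lcm(3, 11) = 33: x ≡ 32 (mod 33).
  Combine with x ≡ 0 (mod 7): since gcd(33, 7) = 1, we get a unique residue mod 231.
    Write x = 32 + 33·t and substitute into x ≡ 0 (mod 7): 33·t ≡ 0 − 32 = -32 (mod 7).
    Reduce coefficients mod 7: 5·t ≡ 3 (mod 7).
    The inverse of 5 mod 7 is 3 (since 5·3 = 15 = 2·7 + 1), so t ≡ 3·3 = 9 ≡ 2 (mod 7).
    Then x = 32 + 33·2 = 98, valid modulo lcm(33, 7) = 231: x ≡ 98 (mod 231).
Verify: 98 mod 3 = 2 ✓, 98 mod 11 = 10 ✓, 98 mod 7 = 0 ✓.

x ≡ 98 (mod 231).


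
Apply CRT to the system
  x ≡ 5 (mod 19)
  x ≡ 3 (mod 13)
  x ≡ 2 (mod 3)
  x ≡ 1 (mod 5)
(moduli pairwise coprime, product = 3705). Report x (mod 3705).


Product of moduli M = 19 · 13 · 3 · 5 = 3705.
Merge one congruence at a time:
  Start: x ≡ 5 (mod 19).
  Combine with x ≡ 3 (mod 13); new modulus lcm = 247.
    Write x = 5 + 19·t and substitute into x ≡ 3 (mod 13): 19·t ≡ 3 − 5 = -2 (mod 13).
    Reduce coefficients mod 13: 6·t ≡ 11 (mod 13).
    The inverse of 6 mod 13 is 11 (since 6·11 = 66 = 5·13 + 1), so t ≡ 11·11 = 121 ≡ 4 (mod 13).
    Then x = 5 + 19·4 = 81, valid modulo lcm(19, 13) = 247: x ≡ 81 (mod 247).
  Combine with x ≡ 2 (mod 3); new modulus lcm = 741.
    Write x = 81 + 247·t and substitute into x ≡ 2 (mod 3): 247·t ≡ 2 − 81 = -79 (mod 3).
    Reduce coefficients mod 3: 1·t ≡ 2 (mod 3).
    So t ≡ 2 (mod 3).
    Then x = 81 + 247·2 = 575, valid modulo lcm(247, 3) = 741: x ≡ 575 (mod 741).
  Combine with x ≡ 1 (mod 5); new modulus lcm = 3705.
    Write x = 575 + 741·t and substitute into x ≡ 1 (mod 5): 741·t ≡ 1 − 575 = -574 (mod 5).
    Reduce coefficients mod 5: 1·t ≡ 1 (mod 5).
    So t ≡ 1 (mod 5).
    Then x = 575 + 741·1 = 1316, valid modulo lcm(741, 5) = 3705: x ≡ 1316 (mod 3705).
Verify against each original: 1316 mod 19 = 5, 1316 mod 13 = 3, 1316 mod 3 = 2, 1316 mod 5 = 1.

x ≡ 1316 (mod 3705).


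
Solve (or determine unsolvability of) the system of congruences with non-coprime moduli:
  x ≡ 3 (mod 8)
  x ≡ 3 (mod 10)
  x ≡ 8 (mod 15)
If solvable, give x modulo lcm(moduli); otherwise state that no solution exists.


Moduli 8, 10, 15 are not pairwise coprime, so CRT works modulo lcm(m_i) when all pairwise compatibility conditions hold.
Pairwise compatibility: gcd(m_i, m_j) must divide a_i - a_j for every pair.
Merge one congruence at a time:
  Start: x ≡ 3 (mod 8).
  Combine with x ≡ 3 (mod 10): gcd(8, 10) = 2; 3 - 3 = 0, which IS divisible by 2, so compatible.
    Write x = 3 + 8·t and substitute into x ≡ 3 (mod 10): 8·t ≡ 3 − 3 = 0 (mod 10).
    Divide the congruence (and modulus) by g = 2: 4·t ≡ 0 (mod 5).
    The inverse of 4 mod 5 is 4 (since 4·4 = 16 = 3·5 + 1), so t ≡ 4·0 = 0 ≡ 0 (mod 5).
    Then x = 3 + 8·0 = 3, valid modulo lcm(8, 10) = 40: x ≡ 3 (mod 40).
  Combine with x ≡ 8 (mod 15): gcd(40, 15) = 5; 8 - 3 = 5, which IS divisible by 5, so compatible.
    Write x = 3 + 40·t and substitute into x ≡ 8 (mod 15): 40·t ≡ 8 − 3 = 5 (mod 15).
    Divide the congruence (and modulus) by g = 5: 8·t ≡ 1 (mod 3).
    Reduce coefficients mod 3: 2·t ≡ 1 (mod 3).
    The inverse of 2 mod 3 is 2 (since 2·2 = 4 = 1·3 + 1), so t ≡ 2·1 = 2 ≡ 2 (mod 3).
    Then x = 3 + 40·2 = 83, valid modulo lcm(40, 15) = 120: x ≡ 83 (mod 120).
Verify: 83 mod 8 = 3, 83 mod 10 = 3, 83 mod 15 = 8.

x ≡ 83 (mod 120).


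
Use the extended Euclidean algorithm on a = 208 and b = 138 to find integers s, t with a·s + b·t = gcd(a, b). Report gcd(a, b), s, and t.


Euclidean algorithm on (208, 138) — divide until remainder is 0:
  208 = 1 · 138 + 70
  138 = 1 · 70 + 68
  70 = 1 · 68 + 2
  68 = 34 · 2 + 0
gcd(208, 138) = 2.
Track Bezout coefficients alongside the remainders: start with r₀ = 208 = a·1 + b·0 (s = 1, t = 0) and r₁ = 138 = a·0 + b·1 (s = 0, t = 1); each new remainder r_{k+1} = r_{k-1} − q_k·r_k inherits s_{k+1} = s_{k-1} − q_k·s_k, t_{k+1} = t_{k-1} − q_k·t_k, so r_k = a·s_k + b·t_k at every step:
  q = 1: r = 70, s = 1 − 1·0 = 1, t = 0 − 1·1 = -1  (check: 208·1 + 138·(-1) = 70)
  q = 1: r = 68, s = 0 − 1·1 = -1, t = 1 − 1·(-1) = 2  (check: 208·(-1) + 138·2 = 68)
  q = 1: r = 2, s = 1 − 1·(-1) = 2, t = -1 − 1·2 = -3  (check: 208·2 + 138·(-3) = 2)
The row with r = 2 (the gcd) gives the Bezout coefficients s = 2, t = -3.
Result: 208 · (2) + 138 · (-3) = 2.

gcd(208, 138) = 2; s = 2, t = -3 (check: 208·2 + 138·(-3) = 2).


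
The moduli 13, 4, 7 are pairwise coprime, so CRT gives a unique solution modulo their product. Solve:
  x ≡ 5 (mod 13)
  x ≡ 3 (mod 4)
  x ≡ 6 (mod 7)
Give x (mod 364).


Moduli 13, 4, 7 are pairwise coprime; by CRT there is a unique solution modulo M = 13 · 4 · 7 = 364.
Solve pairwise, accumulating the modulus:
  Start with x ≡ 5 (mod 13).
  Combine with x ≡ 3 (mod 4): since gcd(13, 4) = 1, we get a unique residue mod 52.
    Write x = 5 + 13·t and substitute into x ≡ 3 (mod 4): 13·t ≡ 3 − 5 = -2 (mod 4).
    Reduce coefficients mod 4: 1·t ≡ 2 (mod 4).
    So t ≡ 2 (mod 4).
    Then x = 5 + 13·2 = 31, valid modulo lcm(13, 4) = 52: x ≡ 31 (mod 52).
  Combine with x ≡ 6 (mod 7): since gcd(52, 7) = 1, we get a unique residue mod 364.
    Write x = 31 + 52·t and substitute into x ≡ 6 (mod 7): 52·t ≡ 6 − 31 = -25 (mod 7).
    Reduce coefficients mod 7: 3·t ≡ 3 (mod 7).
    The inverse of 3 mod 7 is 5 (since 3·5 = 15 = 2·7 + 1), so t ≡ 5·3 = 15 ≡ 1 (mod 7).
    Then x = 31 + 52·1 = 83, valid modulo lcm(52, 7) = 364: x ≡ 83 (mod 364).
Verify: 83 mod 13 = 5 ✓, 83 mod 4 = 3 ✓, 83 mod 7 = 6 ✓.

x ≡ 83 (mod 364).


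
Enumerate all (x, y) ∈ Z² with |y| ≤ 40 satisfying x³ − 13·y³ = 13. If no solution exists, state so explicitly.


The equation is x³ - 13y³ = 13. For fixed y, x³ = 13·y³ + 13, so a solution requires the RHS to be a perfect cube.
Strategy: iterate y from -40 to 40, compute RHS = 13·y³ + 13, and check whether it is a (positive or negative) perfect cube.
Check small values of y:
  y = 0: RHS = 13 is not a perfect cube.
  y = 1: RHS = 26 is not a perfect cube.
  y = -1: RHS = 0 = (0)³ ⇒ x = 0 works.
  y = 2: RHS = 117 is not a perfect cube.
  y = -2: RHS = -91 is not a perfect cube.
  y = 3: RHS = 364 is not a perfect cube.
  y = -3: RHS = -338 is not a perfect cube.
Continuing the search up to |y| = 40 finds no further solutions beyond those listed.
Collected solutions: (0, -1).

Solutions (with |y| ≤ 40): (0, -1).


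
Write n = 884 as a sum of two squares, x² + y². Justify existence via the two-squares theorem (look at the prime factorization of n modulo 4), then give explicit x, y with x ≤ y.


Step 1: Factor n = 884 = 2^2 · 13 · 17.
Step 2: Check the mod-4 condition on each prime factor: 2 = 2 (special); 13 ≡ 1 (mod 4), exponent 1; 17 ≡ 1 (mod 4), exponent 1.
All primes ≡ 3 (mod 4) appear to even exponent (or don't appear), so by the two-squares theorem n IS expressible as a sum of two squares.
Step 3: Build a representation. Group n = k² · m with k = 2 and m = 13 · 17 = 221 (a product of primes ≡ 1 (mod 4)); a representation of m scales to one of n via (k·x)² + (k·y)² = k²(x² + y²). Each prime p ≡ 1 (mod 4) is itself a sum of two squares; find a² by testing p − a² for a perfect square:
  13: 13 − 1² = 12, 13 − 2² = 9 = 3² ⇒ 13 = 2² + 3².
  17: 17 − 1² = 16 = 4² ⇒ 17 = 1² + 4².
  Combine using the Brahmagupta–Fibonacci identity (a² + b²)(c² + d²) = (ac − bd)² + (ad + bc)² = (ac + bd)² + (ad − bc)²:
  13 · 17 = 221: from (2² + 3²)(1² + 4²), take (2·1 − 3·4, 2·4 + 3·1) = (2 − 12, 8 + 3) = (-10, 11); dropping signs (only squares matter) gives (10, 11); check 10² + 11² = 100 + 121 = 221 ✓.
  Scale by k = 2: (2·10, 2·11) = (20, 22).
Step 4: Order so x ≤ y and verify: 20² + 22² = 400 + 484 = 884 = n. ✓

n = 884 = 20² + 22² (one valid representation with x ≤ y).


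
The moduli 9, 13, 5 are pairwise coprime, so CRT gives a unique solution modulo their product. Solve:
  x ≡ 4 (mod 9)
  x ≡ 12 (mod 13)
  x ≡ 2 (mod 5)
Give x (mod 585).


Moduli 9, 13, 5 are pairwise coprime; by CRT there is a unique solution modulo M = 9 · 13 · 5 = 585.
Solve pairwise, accumulating the modulus:
  Start with x ≡ 4 (mod 9).
  Combine with x ≡ 12 (mod 13): since gcd(9, 13) = 1, we get a unique residue mod 117.
    Write x = 4 + 9·t and substitute into x ≡ 12 (mod 13): 9·t ≡ 12 − 4 = 8 (mod 13).
    The inverse of 9 mod 13 is 3 (since 9·3 = 27 = 2·13 + 1), so t ≡ 3·8 = 24 ≡ 11 (mod 13).
    Then x = 4 + 9·11 = 103, valid modulo lcm(9, 13) = 117: x ≡ 103 (mod 117).
  Combine with x ≡ 2 (mod 5): since gcd(117, 5) = 1, we get a unique residue mod 585.
    Write x = 103 + 117·t and substitute into x ≡ 2 (mod 5): 117·t ≡ 2 − 103 = -101 (mod 5).
    Reduce coefficients mod 5: 2·t ≡ 4 (mod 5).
    The inverse of 2 mod 5 is 3 (since 2·3 = 6 = 1·5 + 1), so t ≡ 3·4 = 12 ≡ 2 (mod 5).
    Then x = 103 + 117·2 = 337, valid modulo lcm(117, 5) = 585: x ≡ 337 (mod 585).
Verify: 337 mod 9 = 4 ✓, 337 mod 13 = 12 ✓, 337 mod 5 = 2 ✓.

x ≡ 337 (mod 585).


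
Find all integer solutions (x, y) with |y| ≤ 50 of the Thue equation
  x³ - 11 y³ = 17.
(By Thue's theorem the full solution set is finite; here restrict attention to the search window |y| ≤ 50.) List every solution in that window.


The equation is x³ - 11y³ = 17. For fixed y, x³ = 11·y³ + 17, so a solution requires the RHS to be a perfect cube.
Strategy: iterate y from -50 to 50, compute RHS = 11·y³ + 17, and check whether it is a (positive or negative) perfect cube.
Check small values of y:
  y = 0: RHS = 17 is not a perfect cube.
  y = 1: RHS = 28 is not a perfect cube.
  y = -1: RHS = 6 is not a perfect cube.
  y = 2: RHS = 105 is not a perfect cube.
  y = -2: RHS = -71 is not a perfect cube.
  y = 3: RHS = 314 is not a perfect cube.
  y = -3: RHS = -280 is not a perfect cube.
Continuing the search up to |y| = 50 finds no solutions either.
No (x, y) in the scanned range satisfies the equation.

No integer solutions with |y| ≤ 50.


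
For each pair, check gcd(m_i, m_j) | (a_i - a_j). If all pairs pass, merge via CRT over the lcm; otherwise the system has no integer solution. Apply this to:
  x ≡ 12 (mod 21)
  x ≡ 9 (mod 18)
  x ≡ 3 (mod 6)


Moduli 21, 18, 6 are not pairwise coprime, so CRT works modulo lcm(m_i) when all pairwise compatibility conditions hold.
Pairwise compatibility: gcd(m_i, m_j) must divide a_i - a_j for every pair.
Merge one congruence at a time:
  Start: x ≡ 12 (mod 21).
  Combine with x ≡ 9 (mod 18): gcd(21, 18) = 3; 9 - 12 = -3, which IS divisible by 3, so compatible.
    Write x = 12 + 21·t and substitute into x ≡ 9 (mod 18): 21·t ≡ 9 − 12 = -3 (mod 18).
    Divide the congruence (and modulus) by g = 3: 7·t ≡ -1 (mod 6).
    Reduce coefficients mod 6: 1·t ≡ 5 (mod 6).
    So t ≡ 5 (mod 6).
    Then x = 12 + 21·5 = 117, valid modulo lcm(21, 18) = 126: x ≡ 117 (mod 126).
  Combine with x ≡ 3 (mod 6): gcd(126, 6) = 6; 3 - 117 = -114, which IS divisible by 6, so compatible.
    Write x = 117 + 126·t and substitute into x ≡ 3 (mod 6): 126·t ≡ 3 − 117 = -114 (mod 6).
    Divide the congruence (and modulus) by g = 6: 21·t ≡ -19 (mod 1).
    Modulo 1 every t works; take t = 0.
    Then x = 117 + 126·0 = 117, valid modulo lcm(126, 6) = 126: x ≡ 117 (mod 126).
Verify: 117 mod 21 = 12, 117 mod 18 = 9, 117 mod 6 = 3.

x ≡ 117 (mod 126).


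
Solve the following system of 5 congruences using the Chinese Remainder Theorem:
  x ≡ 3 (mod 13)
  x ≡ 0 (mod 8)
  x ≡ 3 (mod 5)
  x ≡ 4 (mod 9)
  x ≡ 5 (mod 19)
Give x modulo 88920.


Product of moduli M = 13 · 8 · 5 · 9 · 19 = 88920.
Merge one congruence at a time:
  Start: x ≡ 3 (mod 13).
  Combine with x ≡ 0 (mod 8); new modulus lcm = 104.
    Write x = 3 + 13·t and substitute into x ≡ 0 (mod 8): 13·t ≡ 0 − 3 = -3 (mod 8).
    Reduce coefficients mod 8: 5·t ≡ 5 (mod 8).
    The inverse of 5 mod 8 is 5 (since 5·5 = 25 = 3·8 + 1), so t ≡ 5·5 = 25 ≡ 1 (mod 8).
    Then x = 3 + 13·1 = 16, valid modulo lcm(13, 8) = 104: x ≡ 16 (mod 104).
  Combine with x ≡ 3 (mod 5); new modulus lcm = 520.
    Write x = 16 + 104·t and substitute into x ≡ 3 (mod 5): 104·t ≡ 3 − 16 = -13 (mod 5).
    Reduce coefficients mod 5: 4·t ≡ 2 (mod 5).
    The inverse of 4 mod 5 is 4 (since 4·4 = 16 = 3·5 + 1), so t ≡ 4·2 = 8 ≡ 3 (mod 5).
    Then x = 16 + 104·3 = 328, valid modulo lcm(104, 5) = 520: x ≡ 328 (mod 520).
  Combine with x ≡ 4 (mod 9); new modulus lcm = 4680.
    Write x = 328 + 520·t and substitute into x ≡ 4 (mod 9): 520·t ≡ 4 − 328 = -324 (mod 9).
    Reduce coefficients mod 9: 7·t ≡ 0 (mod 9).
    The inverse of 7 mod 9 is 4 (since 7·4 = 28 = 3·9 + 1), so t ≡ 4·0 = 0 ≡ 0 (mod 9).
    Then x = 328 + 520·0 = 328, valid modulo lcm(520, 9) = 4680: x ≡ 328 (mod 4680).
  Combine with x ≡ 5 (mod 19); new modulus lcm = 88920.
    Write x = 328 + 4680·t and substitute into x ≡ 5 (mod 19): 4680·t ≡ 5 − 328 = -323 (mod 19).
    Reduce coefficients mod 19: 6·t ≡ 0 (mod 19).
    The inverse of 6 mod 19 is 16 (since 6·16 = 96 = 5·19 + 1), so t ≡ 16·0 = 0 ≡ 0 (mod 19).
    Then x = 328 + 4680·0 = 328, valid modulo lcm(4680, 19) = 88920: x ≡ 328 (mod 88920).
Verify against each original: 328 mod 13 = 3, 328 mod 8 = 0, 328 mod 5 = 3, 328 mod 9 = 4, 328 mod 19 = 5.

x ≡ 328 (mod 88920).
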